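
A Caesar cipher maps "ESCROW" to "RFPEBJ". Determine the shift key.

Step 1: Compare first letters: E (position 4) -> R (position 17).
Step 2: Shift = (17 - 4) mod 26 = 13.
The shift value is 13.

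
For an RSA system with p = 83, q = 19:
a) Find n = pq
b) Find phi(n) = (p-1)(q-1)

Step 1: n = p * q = 83 * 19 = 1577.
Step 2: phi(n) = (p-1)(q-1) = 82 * 18 = 1476.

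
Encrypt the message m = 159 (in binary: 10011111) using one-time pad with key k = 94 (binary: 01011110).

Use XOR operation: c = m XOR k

Step 1: Write out the XOR operation bit by bit:
  Message: 10011111
  Key:     01011110
  XOR:     11000001
Step 2: Convert to decimal: 11000001 = 193.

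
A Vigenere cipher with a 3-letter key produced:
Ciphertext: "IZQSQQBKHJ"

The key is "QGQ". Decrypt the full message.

Step 1: Key 'QGQ' has length 3. Extended key: QGQQGQQGQQ
Step 2: Decrypt each position:
  I(8) - Q(16) = 18 = S
  Z(25) - G(6) = 19 = T
  Q(16) - Q(16) = 0 = A
  S(18) - Q(16) = 2 = C
  Q(16) - G(6) = 10 = K
  Q(16) - Q(16) = 0 = A
  B(1) - Q(16) = 11 = L
  K(10) - G(6) = 4 = E
  H(7) - Q(16) = 17 = R
  J(9) - Q(16) = 19 = T
Plaintext: STACKALERT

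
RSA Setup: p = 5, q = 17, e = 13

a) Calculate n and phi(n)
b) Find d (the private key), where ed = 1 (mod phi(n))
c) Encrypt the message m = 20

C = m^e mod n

Step 1: n = 5 * 17 = 85.
Step 2: phi(n) = (5-1)(17-1) = 4 * 16 = 64.
Step 3: Find d = 13^(-1) mod 64 = 5.
  Verify: 13 * 5 = 65 = 1 (mod 64).
Step 4: C = 20^13 mod 85 = 80.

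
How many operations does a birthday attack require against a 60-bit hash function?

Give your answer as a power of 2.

Step 1: The birthday paradox gives collision probability ~50% after sqrt(2^n) = 2^(n/2) hashes.
Step 2: For 60-bit output: 2^(60/2) = 2^30.
Step 3: Approximately 2^30 hash computations needed.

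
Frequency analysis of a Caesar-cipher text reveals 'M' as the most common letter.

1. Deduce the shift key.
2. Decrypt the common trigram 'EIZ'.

Step 1: In English, 'E' is the most frequent letter (12.7%).
Step 2: The most frequent ciphertext letter is 'M' (position 12).
Step 3: Shift = (12 - 4) mod 26 = 8.
Step 4: Decrypt 'EIZ' by shifting back 8:
  E -> W
  I -> A
  Z -> R
Step 5: 'EIZ' decrypts to 'WAR'.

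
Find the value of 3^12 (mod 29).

Step 1: Compute 3^12 mod 29 step by step, reducing modulo 29 at each step.
  3^1 mod 29 = 3
  3^2 mod 29 = (3 * 3) mod 29 = 9
  3^3 mod 29 = (9 * 3) mod 29 = 27
  3^4 mod 29 = (27 * 3) mod 29 = 23
  3^5 mod 29 = (23 * 3) mod 29 = 11
  3^6 mod 29 = (11 * 3) mod 29 = 4
  3^7 mod 29 = (4 * 3) mod 29 = 12
  3^8 mod 29 = (12 * 3) mod 29 = 7
  3^9 mod 29 = (7 * 3) mod 29 = 21
  3^10 mod 29 = (21 * 3) mod 29 = 5
  3^11 mod 29 = (5 * 3) mod 29 = 15
  3^12 mod 29 = (15 * 3) mod 29 = 16
Step 2: Result = 16.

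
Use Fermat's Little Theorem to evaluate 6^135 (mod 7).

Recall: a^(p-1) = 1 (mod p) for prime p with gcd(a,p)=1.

Step 1: Since 7 is prime, by Fermat's Little Theorem: 6^6 = 1 (mod 7).
Step 2: Reduce exponent: 135 mod 6 = 3.
Step 3: So 6^135 = 6^3 (mod 7).
Step 4: 6^3 mod 7 = 6.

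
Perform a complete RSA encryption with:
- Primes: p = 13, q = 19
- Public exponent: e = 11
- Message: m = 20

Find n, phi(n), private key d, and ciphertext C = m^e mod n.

Step 1: n = 13 * 19 = 247.
Step 2: phi(n) = (13-1)(19-1) = 12 * 18 = 216.
Step 3: Find d = 11^(-1) mod 216 = 59.
  Verify: 11 * 59 = 649 = 1 (mod 216).
Step 4: C = 20^11 mod 247 = 210.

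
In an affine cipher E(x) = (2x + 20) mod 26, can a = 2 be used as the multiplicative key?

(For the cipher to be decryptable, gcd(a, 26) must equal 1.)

Step 1: Compute gcd(2, 26).
Step 2: gcd(2, 26) = 2.
Since gcd = 2 != 1, 2 shares a common factor with 26, so it cannot be used.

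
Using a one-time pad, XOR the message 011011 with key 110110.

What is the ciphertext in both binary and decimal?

Step 1: Write out the XOR operation bit by bit:
  Message: 011011
  Key:     110110
  XOR:     101101
Step 2: Convert to decimal: 101101 = 45.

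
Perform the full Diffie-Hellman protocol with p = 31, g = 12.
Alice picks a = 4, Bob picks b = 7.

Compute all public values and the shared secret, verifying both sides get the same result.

Step 1: A = g^a mod p = 12^4 mod 31 = 28.
Step 2: B = g^b mod p = 12^7 mod 31 = 24.
Step 3: Alice computes s = B^a mod p = 24^4 mod 31 = 14.
Step 4: Bob computes s = A^b mod p = 28^7 mod 31 = 14.
Both sides agree: shared secret = 14.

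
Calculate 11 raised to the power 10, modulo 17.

Step 1: Compute 11^10 mod 17 step by step, reducing modulo 17 at each step.
  11^1 mod 17 = 11
  11^2 mod 17 = (11 * 11) mod 17 = 2
  11^3 mod 17 = (2 * 11) mod 17 = 5
  11^4 mod 17 = (5 * 11) mod 17 = 4
  11^5 mod 17 = (4 * 11) mod 17 = 10
  11^6 mod 17 = (10 * 11) mod 17 = 8
  11^7 mod 17 = (8 * 11) mod 17 = 3
  11^8 mod 17 = (3 * 11) mod 17 = 16
  11^9 mod 17 = (16 * 11) mod 17 = 6
  11^10 mod 17 = (6 * 11) mod 17 = 15
Step 2: Result = 15.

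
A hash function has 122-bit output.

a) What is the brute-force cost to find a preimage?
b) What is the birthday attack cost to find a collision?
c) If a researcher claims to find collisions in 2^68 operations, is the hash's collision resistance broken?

Step 1: Preimage resistance requires brute-force of 2^122 operations.
Step 2: Collision resistance (birthday bound) = 2^(122/2) = 2^61.
Step 3: The claimed attack costs 2^68 operations.
Step 4: Since 2^68 >= 2^61, the claimed attack is no faster than the generic birthday attack, so this does not break collision resistance.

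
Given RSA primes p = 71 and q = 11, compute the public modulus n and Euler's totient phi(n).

Step 1: n = p * q = 71 * 11 = 781.
Step 2: phi(n) = (p-1)(q-1) = 70 * 10 = 700.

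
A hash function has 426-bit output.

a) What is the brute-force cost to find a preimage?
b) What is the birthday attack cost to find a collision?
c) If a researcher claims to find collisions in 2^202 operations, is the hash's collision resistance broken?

Step 1: Preimage resistance requires brute-force of 2^426 operations.
Step 2: Collision resistance (birthday bound) = 2^(426/2) = 2^213.
Step 3: The claimed attack costs 2^202 operations.
Step 4: Since 2^202 < 2^213, the claimed attack beats the generic birthday bound, so collision resistance is broken.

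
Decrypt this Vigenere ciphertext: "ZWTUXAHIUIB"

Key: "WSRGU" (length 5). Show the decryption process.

Step 1: Key 'WSRGU' has length 5. Extended key: WSRGUWSRGUW
Step 2: Decrypt each position:
  Z(25) - W(22) = 3 = D
  W(22) - S(18) = 4 = E
  T(19) - R(17) = 2 = C
  U(20) - G(6) = 14 = O
  X(23) - U(20) = 3 = D
  A(0) - W(22) = 4 = E
  H(7) - S(18) = 15 = P
  I(8) - R(17) = 17 = R
  U(20) - G(6) = 14 = O
  I(8) - U(20) = 14 = O
  B(1) - W(22) = 5 = F
Plaintext: DECODEPROOF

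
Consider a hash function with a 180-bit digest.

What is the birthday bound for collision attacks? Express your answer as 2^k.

Step 1: The birthday paradox gives collision probability ~50% after sqrt(2^n) = 2^(n/2) hashes.
Step 2: For 180-bit output: 2^(180/2) = 2^90.
Step 3: Approximately 2^90 hash computations needed.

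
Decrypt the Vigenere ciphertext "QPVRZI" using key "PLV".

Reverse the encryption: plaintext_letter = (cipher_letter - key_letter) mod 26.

Step 1: Extend key: PLVPLV
Step 2: Decrypt each letter (c - k) mod 26:
  Q(16) - P(15) = (16-15) mod 26 = 1 = B
  P(15) - L(11) = (15-11) mod 26 = 4 = E
  V(21) - V(21) = (21-21) mod 26 = 0 = A
  R(17) - P(15) = (17-15) mod 26 = 2 = C
  Z(25) - L(11) = (25-11) mod 26 = 14 = O
  I(8) - V(21) = (8-21) mod 26 = 13 = N
Plaintext: BEACON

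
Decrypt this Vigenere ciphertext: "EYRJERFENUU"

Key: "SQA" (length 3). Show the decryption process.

Step 1: Key 'SQA' has length 3. Extended key: SQASQASQASQ
Step 2: Decrypt each position:
  E(4) - S(18) = 12 = M
  Y(24) - Q(16) = 8 = I
  R(17) - A(0) = 17 = R
  J(9) - S(18) = 17 = R
  E(4) - Q(16) = 14 = O
  R(17) - A(0) = 17 = R
  F(5) - S(18) = 13 = N
  E(4) - Q(16) = 14 = O
  N(13) - A(0) = 13 = N
  U(20) - S(18) = 2 = C
  U(20) - Q(16) = 4 = E
Plaintext: MIRRORNONCE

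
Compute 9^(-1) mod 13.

Step 1: We need x such that 9 * x = 1 (mod 13).
Step 2: Using the extended Euclidean algorithm or trial:
  9 * 3 = 27 = 2 * 13 + 1.
Step 3: Since 27 mod 13 = 1, the inverse is x = 3.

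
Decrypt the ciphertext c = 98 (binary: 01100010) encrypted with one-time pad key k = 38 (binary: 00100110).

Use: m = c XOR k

Step 1: XOR ciphertext with key:
  Ciphertext: 01100010
  Key:        00100110
  XOR:        01000100
Step 2: Plaintext = 01000100 = 68 in decimal.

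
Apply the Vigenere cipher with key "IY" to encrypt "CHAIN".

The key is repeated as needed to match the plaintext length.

Step 1: Repeat key to match plaintext length:
  Plaintext: CHAIN
  Key:       IYIYI
Step 2: Encrypt each letter:
  C(2) + I(8) = (2+8) mod 26 = 10 = K
  H(7) + Y(24) = (7+24) mod 26 = 5 = F
  A(0) + I(8) = (0+8) mod 26 = 8 = I
  I(8) + Y(24) = (8+24) mod 26 = 6 = G
  N(13) + I(8) = (13+8) mod 26 = 21 = V
Ciphertext: KFIGV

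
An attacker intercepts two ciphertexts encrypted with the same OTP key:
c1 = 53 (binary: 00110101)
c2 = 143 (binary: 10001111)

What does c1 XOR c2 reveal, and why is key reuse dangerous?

Step 1: c1 XOR c2 = (m1 XOR k) XOR (m2 XOR k).
Step 2: By XOR associativity/commutativity: = m1 XOR m2 XOR k XOR k = m1 XOR m2.
Step 3: 00110101 XOR 10001111 = 10111010 = 186.
Step 4: The key cancels out! An attacker learns m1 XOR m2 = 186, revealing the relationship between plaintexts.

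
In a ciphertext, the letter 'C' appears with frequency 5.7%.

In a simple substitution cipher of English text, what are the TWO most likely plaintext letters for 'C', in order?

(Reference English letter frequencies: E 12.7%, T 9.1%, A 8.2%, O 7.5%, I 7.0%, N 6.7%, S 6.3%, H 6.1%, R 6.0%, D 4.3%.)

Step 1: Observed frequency of 'C' is 5.7%.
Step 2: Compute distances to each reference frequency and sort:
  R (6.0%): difference = 0.3% <-- BEST
  H (6.1%): difference = 0.4% <-- RUNNER-UP
  S (6.3%): difference = 0.6%
  N (6.7%): difference = 1.0%
  I (7.0%): difference = 1.3%
Step 3: Most likely is 'R' (6.0%, diff 0.3%); second most likely is 'H' (6.1%, diff 0.4%).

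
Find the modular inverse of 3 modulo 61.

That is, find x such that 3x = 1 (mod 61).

Step 1: We need x such that 3 * x = 1 (mod 61).
Step 2: Using the extended Euclidean algorithm or trial:
  3 * 41 = 123 = 2 * 61 + 1.
Step 3: Since 123 mod 61 = 1, the inverse is x = 41.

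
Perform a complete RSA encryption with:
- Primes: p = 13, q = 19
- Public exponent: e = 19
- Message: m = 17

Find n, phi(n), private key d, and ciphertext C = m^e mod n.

Step 1: n = 13 * 19 = 247.
Step 2: phi(n) = (13-1)(19-1) = 12 * 18 = 216.
Step 3: Find d = 19^(-1) mod 216 = 91.
  Verify: 19 * 91 = 1729 = 1 (mod 216).
Step 4: C = 17^19 mod 247 = 17.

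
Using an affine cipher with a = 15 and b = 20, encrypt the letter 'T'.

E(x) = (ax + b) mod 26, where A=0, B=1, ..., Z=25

Step 1: Convert 'T' to number: x = 19.
Step 2: E(19) = (15 * 19 + 20) mod 26 = 305 mod 26 = 19.
Step 3: Convert 19 back to letter: T.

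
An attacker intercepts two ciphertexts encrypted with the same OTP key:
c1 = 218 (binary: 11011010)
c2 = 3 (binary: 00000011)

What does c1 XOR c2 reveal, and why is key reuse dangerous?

Step 1: c1 XOR c2 = (m1 XOR k) XOR (m2 XOR k).
Step 2: By XOR associativity/commutativity: = m1 XOR m2 XOR k XOR k = m1 XOR m2.
Step 3: 11011010 XOR 00000011 = 11011001 = 217.
Step 4: The key cancels out! An attacker learns m1 XOR m2 = 217, revealing the relationship between plaintexts.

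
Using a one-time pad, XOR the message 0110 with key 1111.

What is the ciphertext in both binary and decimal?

Step 1: Write out the XOR operation bit by bit:
  Message: 0110
  Key:     1111
  XOR:     1001
Step 2: Convert to decimal: 1001 = 9.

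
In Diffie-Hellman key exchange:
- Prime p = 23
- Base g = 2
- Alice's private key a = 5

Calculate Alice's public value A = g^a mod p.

Step 1: A = g^a mod p = 2^5 mod 23.
  2^1 mod 23 = 2
  2^2 mod 23 = (2 * 2) mod 23 = 4
  2^3 mod 23 = (4 * 2) mod 23 = 8
  2^4 mod 23 = (8 * 2) mod 23 = 16
  2^5 mod 23 = (16 * 2) mod 23 = 9
Result: A = 9.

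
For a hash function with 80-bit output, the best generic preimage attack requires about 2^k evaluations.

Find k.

Step 1: The hash has a 80-bit output.
Step 2: Preimage resistance means: given a digest h(x), it should be infeasible to find any input that hashes to it.
With a 80-bit output there are 2^80 possible digests, so a generic brute-force preimage search costs about 2^80 evaluations.
Step 3: Security level = 80 bits.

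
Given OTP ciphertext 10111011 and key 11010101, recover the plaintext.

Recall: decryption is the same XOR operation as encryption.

Step 1: XOR ciphertext with key:
  Ciphertext: 10111011
  Key:        11010101
  XOR:        01101110
Step 2: Plaintext = 01101110 = 110 in decimal.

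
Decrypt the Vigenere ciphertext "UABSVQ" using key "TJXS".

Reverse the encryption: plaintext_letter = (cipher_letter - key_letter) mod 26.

Step 1: Extend key: TJXSTJ
Step 2: Decrypt each letter (c - k) mod 26:
  U(20) - T(19) = (20-19) mod 26 = 1 = B
  A(0) - J(9) = (0-9) mod 26 = 17 = R
  B(1) - X(23) = (1-23) mod 26 = 4 = E
  S(18) - S(18) = (18-18) mod 26 = 0 = A
  V(21) - T(19) = (21-19) mod 26 = 2 = C
  Q(16) - J(9) = (16-9) mod 26 = 7 = H
Plaintext: BREACH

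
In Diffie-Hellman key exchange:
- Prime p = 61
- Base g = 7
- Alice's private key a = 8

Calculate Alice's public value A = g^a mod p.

Step 1: A = g^a mod p = 7^8 mod 61.
  7^1 mod 61 = 7
  7^2 mod 61 = (7 * 7) mod 61 = 49
  7^3 mod 61 = (49 * 7) mod 61 = 38
  7^4 mod 61 = (38 * 7) mod 61 = 22
  7^5 mod 61 = (22 * 7) mod 61 = 32
  7^6 mod 61 = (32 * 7) mod 61 = 41
  7^7 mod 61 = (41 * 7) mod 61 = 43
  7^8 mod 61 = (43 * 7) mod 61 = 57
Result: A = 57.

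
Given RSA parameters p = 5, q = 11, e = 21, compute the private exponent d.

Step 1: n = 5 * 11 = 55.
Step 2: phi(n) = 4 * 10 = 40.
Step 3: Find d such that 21 * d = 1 (mod 40).
Step 4: d = 21^(-1) mod 40 = 21.
Verification: 21 * 21 = 441 = 11 * 40 + 1.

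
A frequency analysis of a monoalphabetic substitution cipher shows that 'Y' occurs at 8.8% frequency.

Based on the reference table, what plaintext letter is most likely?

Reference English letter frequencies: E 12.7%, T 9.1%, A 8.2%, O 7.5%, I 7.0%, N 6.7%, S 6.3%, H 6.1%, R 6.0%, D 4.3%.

Step 1: The observed frequency is 8.8%.
Step 2: Compare with English frequencies:
  E: 12.7% (difference: 3.9%)
  T: 9.1% (difference: 0.3%) <-- closest
  A: 8.2% (difference: 0.6%)
  O: 7.5% (difference: 1.3%)
  I: 7.0% (difference: 1.8%)
  N: 6.7% (difference: 2.1%)
  S: 6.3% (difference: 2.5%)
  H: 6.1% (difference: 2.7%)
  R: 6.0% (difference: 2.8%)
  D: 4.3% (difference: 4.5%)
Step 3: 'Y' most likely represents 'T' (frequency 9.1%).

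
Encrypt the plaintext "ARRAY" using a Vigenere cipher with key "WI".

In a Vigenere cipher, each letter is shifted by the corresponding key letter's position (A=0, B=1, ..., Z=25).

Step 1: Repeat key to match plaintext length:
  Plaintext: ARRAY
  Key:       WIWIW
Step 2: Encrypt each letter:
  A(0) + W(22) = (0+22) mod 26 = 22 = W
  R(17) + I(8) = (17+8) mod 26 = 25 = Z
  R(17) + W(22) = (17+22) mod 26 = 13 = N
  A(0) + I(8) = (0+8) mod 26 = 8 = I
  Y(24) + W(22) = (24+22) mod 26 = 20 = U
Ciphertext: WZNIU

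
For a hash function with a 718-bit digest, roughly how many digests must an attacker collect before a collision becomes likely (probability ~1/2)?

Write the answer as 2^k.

Step 1: The birthday paradox gives collision probability ~50% after sqrt(2^n) = 2^(n/2) hashes.
Step 2: For 718-bit output: 2^(718/2) = 2^359.
Step 3: Approximately 2^359 hash computations needed.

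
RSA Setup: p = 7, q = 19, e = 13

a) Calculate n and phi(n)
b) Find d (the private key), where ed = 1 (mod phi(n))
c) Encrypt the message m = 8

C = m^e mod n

Step 1: n = 7 * 19 = 133.
Step 2: phi(n) = (7-1)(19-1) = 6 * 18 = 108.
Step 3: Find d = 13^(-1) mod 108 = 25.
  Verify: 13 * 25 = 325 = 1 (mod 108).
Step 4: C = 8^13 mod 133 = 8.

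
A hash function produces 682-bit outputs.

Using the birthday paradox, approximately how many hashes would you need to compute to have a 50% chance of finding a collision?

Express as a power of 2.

Step 1: The birthday paradox gives collision probability ~50% after sqrt(2^n) = 2^(n/2) hashes.
Step 2: For 682-bit output: 2^(682/2) = 2^341.
Step 3: Approximately 2^341 hash computations needed.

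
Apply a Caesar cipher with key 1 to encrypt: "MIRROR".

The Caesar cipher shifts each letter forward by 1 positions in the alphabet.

Step 1: For each letter, shift forward by 1 positions (mod 26).
  M (position 12) -> position (12+1) mod 26 = 13 -> N
  I (position 8) -> position (8+1) mod 26 = 9 -> J
  R (position 17) -> position (17+1) mod 26 = 18 -> S
  R (position 17) -> position (17+1) mod 26 = 18 -> S
  O (position 14) -> position (14+1) mod 26 = 15 -> P
  R (position 17) -> position (17+1) mod 26 = 18 -> S
Result: NJSSPS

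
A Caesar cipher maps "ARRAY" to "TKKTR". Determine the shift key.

Step 1: Compare first letters: A (position 0) -> T (position 19).
Step 2: Shift = (19 - 0) mod 26 = 19.
The shift value is 19.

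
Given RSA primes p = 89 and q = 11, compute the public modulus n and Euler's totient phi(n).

Step 1: n = p * q = 89 * 11 = 979.
Step 2: phi(n) = (p-1)(q-1) = 88 * 10 = 880.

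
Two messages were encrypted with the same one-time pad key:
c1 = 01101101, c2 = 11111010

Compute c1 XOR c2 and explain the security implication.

Step 1: c1 XOR c2 = (m1 XOR k) XOR (m2 XOR k).
Step 2: By XOR associativity/commutativity: = m1 XOR m2 XOR k XOR k = m1 XOR m2.
Step 3: 01101101 XOR 11111010 = 10010111 = 151.
Step 4: The key cancels out! An attacker learns m1 XOR m2 = 151, revealing the relationship between plaintexts.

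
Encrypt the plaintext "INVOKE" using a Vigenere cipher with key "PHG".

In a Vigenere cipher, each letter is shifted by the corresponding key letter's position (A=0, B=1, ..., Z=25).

Step 1: Repeat key to match plaintext length:
  Plaintext: INVOKE
  Key:       PHGPHG
Step 2: Encrypt each letter:
  I(8) + P(15) = (8+15) mod 26 = 23 = X
  N(13) + H(7) = (13+7) mod 26 = 20 = U
  V(21) + G(6) = (21+6) mod 26 = 1 = B
  O(14) + P(15) = (14+15) mod 26 = 3 = D
  K(10) + H(7) = (10+7) mod 26 = 17 = R
  E(4) + G(6) = (4+6) mod 26 = 10 = K
Ciphertext: XUBDRK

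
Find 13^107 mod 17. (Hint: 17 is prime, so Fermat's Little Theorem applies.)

Step 1: Since 17 is prime, by Fermat's Little Theorem: 13^16 = 1 (mod 17).
Step 2: Reduce exponent: 107 mod 16 = 11.
Step 3: So 13^107 = 13^11 (mod 17).
Step 4: 13^11 mod 17 = 4.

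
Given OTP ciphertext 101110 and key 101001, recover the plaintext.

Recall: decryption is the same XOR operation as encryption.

Step 1: XOR ciphertext with key:
  Ciphertext: 101110
  Key:        101001
  XOR:        000111
Step 2: Plaintext = 000111 = 7 in decimal.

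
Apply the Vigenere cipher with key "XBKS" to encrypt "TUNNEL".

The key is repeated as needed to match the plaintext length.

Step 1: Repeat key to match plaintext length:
  Plaintext: TUNNEL
  Key:       XBKSXB
Step 2: Encrypt each letter:
  T(19) + X(23) = (19+23) mod 26 = 16 = Q
  U(20) + B(1) = (20+1) mod 26 = 21 = V
  N(13) + K(10) = (13+10) mod 26 = 23 = X
  N(13) + S(18) = (13+18) mod 26 = 5 = F
  E(4) + X(23) = (4+23) mod 26 = 1 = B
  L(11) + B(1) = (11+1) mod 26 = 12 = M
Ciphertext: QVXFBM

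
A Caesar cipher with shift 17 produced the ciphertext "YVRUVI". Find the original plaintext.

Step 1: Reverse the shift by subtracting 17 from each letter position.
  Y (position 24) -> position (24-17) mod 26 = 7 -> H
  V (position 21) -> position (21-17) mod 26 = 4 -> E
  R (position 17) -> position (17-17) mod 26 = 0 -> A
  U (position 20) -> position (20-17) mod 26 = 3 -> D
  V (position 21) -> position (21-17) mod 26 = 4 -> E
  I (position 8) -> position (8-17) mod 26 = 17 -> R
Decrypted message: HEADER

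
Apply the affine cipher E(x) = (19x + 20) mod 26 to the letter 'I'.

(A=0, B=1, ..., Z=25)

Step 1: Convert 'I' to number: x = 8.
Step 2: E(8) = (19 * 8 + 20) mod 26 = 172 mod 26 = 16.
Step 3: Convert 16 back to letter: Q.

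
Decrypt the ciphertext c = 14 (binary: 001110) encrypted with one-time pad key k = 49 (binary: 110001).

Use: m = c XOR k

Step 1: XOR ciphertext with key:
  Ciphertext: 001110
  Key:        110001
  XOR:        111111
Step 2: Plaintext = 111111 = 63 in decimal.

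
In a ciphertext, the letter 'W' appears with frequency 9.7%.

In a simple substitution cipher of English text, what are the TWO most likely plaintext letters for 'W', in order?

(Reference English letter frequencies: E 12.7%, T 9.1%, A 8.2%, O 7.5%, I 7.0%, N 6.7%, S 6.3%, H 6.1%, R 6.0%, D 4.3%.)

Step 1: Observed frequency of 'W' is 9.7%.
Step 2: Compute distances to each reference frequency and sort:
  T (9.1%): difference = 0.6% <-- BEST
  A (8.2%): difference = 1.5% <-- RUNNER-UP
  O (7.5%): difference = 2.2%
  I (7.0%): difference = 2.7%
  N (6.7%): difference = 3.0%
Step 3: Most likely is 'T' (9.1%, diff 0.6%); second most likely is 'A' (8.2%, diff 1.5%).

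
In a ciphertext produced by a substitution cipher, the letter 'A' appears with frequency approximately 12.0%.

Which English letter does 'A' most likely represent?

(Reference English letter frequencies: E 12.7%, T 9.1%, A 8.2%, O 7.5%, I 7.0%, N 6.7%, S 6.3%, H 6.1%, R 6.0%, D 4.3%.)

Step 1: The observed frequency is 12.0%.
Step 2: Compare with English frequencies:
  E: 12.7% (difference: 0.7%) <-- closest
  T: 9.1% (difference: 2.9%)
  A: 8.2% (difference: 3.8%)
  O: 7.5% (difference: 4.5%)
  I: 7.0% (difference: 5.0%)
  N: 6.7% (difference: 5.3%)
  S: 6.3% (difference: 5.7%)
  H: 6.1% (difference: 5.9%)
  R: 6.0% (difference: 6.0%)
  D: 4.3% (difference: 7.7%)
Step 3: 'A' most likely represents 'E' (frequency 12.7%).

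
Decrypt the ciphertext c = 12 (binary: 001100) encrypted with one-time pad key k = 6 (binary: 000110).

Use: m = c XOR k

Step 1: XOR ciphertext with key:
  Ciphertext: 001100
  Key:        000110
  XOR:        001010
Step 2: Plaintext = 001010 = 10 in decimal.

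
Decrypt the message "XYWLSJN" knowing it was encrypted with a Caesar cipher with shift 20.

Step 1: Reverse the shift by subtracting 20 from each letter position.
  X (position 23) -> position (23-20) mod 26 = 3 -> D
  Y (position 24) -> position (24-20) mod 26 = 4 -> E
  W (position 22) -> position (22-20) mod 26 = 2 -> C
  L (position 11) -> position (11-20) mod 26 = 17 -> R
  S (position 18) -> position (18-20) mod 26 = 24 -> Y
  J (position 9) -> position (9-20) mod 26 = 15 -> P
  N (position 13) -> position (13-20) mod 26 = 19 -> T
Decrypted message: DECRYPT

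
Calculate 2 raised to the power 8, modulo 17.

Step 1: Compute 2^8 mod 17 step by step, reducing modulo 17 at each step.
  2^1 mod 17 = 2
  2^2 mod 17 = (2 * 2) mod 17 = 4
  2^3 mod 17 = (4 * 2) mod 17 = 8
  2^4 mod 17 = (8 * 2) mod 17 = 16
  2^5 mod 17 = (16 * 2) mod 17 = 15
  2^6 mod 17 = (15 * 2) mod 17 = 13
  2^7 mod 17 = (13 * 2) mod 17 = 9
  2^8 mod 17 = (9 * 2) mod 17 = 1
Step 2: Result = 1.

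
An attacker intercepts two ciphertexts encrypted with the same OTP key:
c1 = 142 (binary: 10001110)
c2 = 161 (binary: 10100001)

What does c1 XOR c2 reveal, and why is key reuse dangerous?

Step 1: c1 XOR c2 = (m1 XOR k) XOR (m2 XOR k).
Step 2: By XOR associativity/commutativity: = m1 XOR m2 XOR k XOR k = m1 XOR m2.
Step 3: 10001110 XOR 10100001 = 00101111 = 47.
Step 4: The key cancels out! An attacker learns m1 XOR m2 = 47, revealing the relationship between plaintexts.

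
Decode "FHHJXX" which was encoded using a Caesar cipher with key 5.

Step 1: Reverse the shift by subtracting 5 from each letter position.
  F (position 5) -> position (5-5) mod 26 = 0 -> A
  H (position 7) -> position (7-5) mod 26 = 2 -> C
  H (position 7) -> position (7-5) mod 26 = 2 -> C
  J (position 9) -> position (9-5) mod 26 = 4 -> E
  X (position 23) -> position (23-5) mod 26 = 18 -> S
  X (position 23) -> position (23-5) mod 26 = 18 -> S
Decrypted message: ACCESS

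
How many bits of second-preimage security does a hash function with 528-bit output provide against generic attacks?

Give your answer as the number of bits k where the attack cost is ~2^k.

Step 1: The hash has a 528-bit output.
Step 2: Second-preimage resistance means: given a specific input x, it should be infeasible to find a different y with h(y) = h(x).
With a 528-bit output, a generic search for a second preimage costs about 2^528 evaluations (each trial matches the fixed target with probability 2^-528).
Step 3: Security level = 528 bits.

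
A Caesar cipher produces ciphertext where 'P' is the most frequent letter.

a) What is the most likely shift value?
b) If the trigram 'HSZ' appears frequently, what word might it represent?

Step 1: In English, 'E' is the most frequent letter (12.7%).
Step 2: The most frequent ciphertext letter is 'P' (position 15).
Step 3: Shift = (15 - 4) mod 26 = 11.
Step 4: Decrypt 'HSZ' by shifting back 11:
  H -> W
  S -> H
  Z -> O
Step 5: 'HSZ' decrypts to 'WHO'.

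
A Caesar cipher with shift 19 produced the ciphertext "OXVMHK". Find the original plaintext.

Step 1: Reverse the shift by subtracting 19 from each letter position.
  O (position 14) -> position (14-19) mod 26 = 21 -> V
  X (position 23) -> position (23-19) mod 26 = 4 -> E
  V (position 21) -> position (21-19) mod 26 = 2 -> C
  M (position 12) -> position (12-19) mod 26 = 19 -> T
  H (position 7) -> position (7-19) mod 26 = 14 -> O
  K (position 10) -> position (10-19) mod 26 = 17 -> R
Decrypted message: VECTOR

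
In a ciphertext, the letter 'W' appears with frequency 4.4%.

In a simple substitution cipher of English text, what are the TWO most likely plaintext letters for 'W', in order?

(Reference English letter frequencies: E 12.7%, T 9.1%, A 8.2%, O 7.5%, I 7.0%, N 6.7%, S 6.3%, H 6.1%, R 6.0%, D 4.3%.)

Step 1: Observed frequency of 'W' is 4.4%.
Step 2: Compute distances to each reference frequency and sort:
  D (4.3%): difference = 0.1% <-- BEST
  R (6.0%): difference = 1.6% <-- RUNNER-UP
  H (6.1%): difference = 1.7%
  S (6.3%): difference = 1.9%
  N (6.7%): difference = 2.3%
Step 3: Most likely is 'D' (4.3%, diff 0.1%); second most likely is 'R' (6.0%, diff 1.6%).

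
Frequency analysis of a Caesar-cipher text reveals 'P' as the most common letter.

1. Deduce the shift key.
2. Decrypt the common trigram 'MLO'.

Step 1: In English, 'E' is the most frequent letter (12.7%).
Step 2: The most frequent ciphertext letter is 'P' (position 15).
Step 3: Shift = (15 - 4) mod 26 = 11.
Step 4: Decrypt 'MLO' by shifting back 11:
  M -> B
  L -> A
  O -> D
Step 5: 'MLO' decrypts to 'BAD'.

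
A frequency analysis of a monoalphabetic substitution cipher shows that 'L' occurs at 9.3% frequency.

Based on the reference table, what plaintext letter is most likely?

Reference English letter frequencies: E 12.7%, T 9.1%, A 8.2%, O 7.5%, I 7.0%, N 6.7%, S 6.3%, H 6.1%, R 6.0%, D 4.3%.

Step 1: The observed frequency is 9.3%.
Step 2: Compare with English frequencies:
  E: 12.7% (difference: 3.4%)
  T: 9.1% (difference: 0.2%) <-- closest
  A: 8.2% (difference: 1.1%)
  O: 7.5% (difference: 1.8%)
  I: 7.0% (difference: 2.3%)
  N: 6.7% (difference: 2.6%)
  S: 6.3% (difference: 3.0%)
  H: 6.1% (difference: 3.2%)
  R: 6.0% (difference: 3.3%)
  D: 4.3% (difference: 5.0%)
Step 3: 'L' most likely represents 'T' (frequency 9.1%).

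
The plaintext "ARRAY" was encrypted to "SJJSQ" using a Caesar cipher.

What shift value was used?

Step 1: Compare first letters: A (position 0) -> S (position 18).
Step 2: Shift = (18 - 0) mod 26 = 18.
The shift value is 18.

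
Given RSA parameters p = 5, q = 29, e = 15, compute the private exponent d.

Step 1: n = 5 * 29 = 145.
Step 2: phi(n) = 4 * 28 = 112.
Step 3: Find d such that 15 * d = 1 (mod 112).
Step 4: d = 15^(-1) mod 112 = 15.
Verification: 15 * 15 = 225 = 2 * 112 + 1.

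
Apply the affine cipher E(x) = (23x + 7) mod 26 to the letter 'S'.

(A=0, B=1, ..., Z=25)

Step 1: Convert 'S' to number: x = 18.
Step 2: E(18) = (23 * 18 + 7) mod 26 = 421 mod 26 = 5.
Step 3: Convert 5 back to letter: F.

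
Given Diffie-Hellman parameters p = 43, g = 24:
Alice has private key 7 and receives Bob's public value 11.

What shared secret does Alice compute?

Step 1: s = B^a mod p = 11^7 mod 43.
  11^1 mod 43 = 11
  11^2 mod 43 = (11 * 11) mod 43 = 35
  11^3 mod 43 = (35 * 11) mod 43 = 41
  11^4 mod 43 = (41 * 11) mod 43 = 21
  11^5 mod 43 = (21 * 11) mod 43 = 16
  11^6 mod 43 = (16 * 11) mod 43 = 4
  11^7 mod 43 = (4 * 11) mod 43 = 1
Result: shared secret = 1.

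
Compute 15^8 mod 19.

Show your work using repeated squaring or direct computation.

Step 1: Compute 15^8 mod 19 step by step, reducing modulo 19 at each step.
  15^1 mod 19 = 15
  15^2 mod 19 = (15 * 15) mod 19 = 16
  15^3 mod 19 = (16 * 15) mod 19 = 12
  15^4 mod 19 = (12 * 15) mod 19 = 9
  15^5 mod 19 = (9 * 15) mod 19 = 2
  15^6 mod 19 = (2 * 15) mod 19 = 11
  15^7 mod 19 = (11 * 15) mod 19 = 13
  15^8 mod 19 = (13 * 15) mod 19 = 5
Step 2: Result = 5.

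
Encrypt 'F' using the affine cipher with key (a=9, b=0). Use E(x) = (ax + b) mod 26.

Step 1: Convert 'F' to number: x = 5.
Step 2: E(5) = (9 * 5 + 0) mod 26 = 45 mod 26 = 19.
Step 3: Convert 19 back to letter: T.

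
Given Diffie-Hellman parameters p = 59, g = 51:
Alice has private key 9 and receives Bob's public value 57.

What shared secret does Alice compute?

Step 1: s = B^a mod p = 57^9 mod 59.
  57^1 mod 59 = 57
  57^2 mod 59 = (57 * 57) mod 59 = 4
  57^3 mod 59 = (4 * 57) mod 59 = 51
  57^4 mod 59 = (51 * 57) mod 59 = 16
  57^5 mod 59 = (16 * 57) mod 59 = 27
  57^6 mod 59 = (27 * 57) mod 59 = 5
  57^7 mod 59 = (5 * 57) mod 59 = 49
  57^8 mod 59 = (49 * 57) mod 59 = 20
  57^9 mod 59 = (20 * 57) mod 59 = 19
Result: shared secret = 19.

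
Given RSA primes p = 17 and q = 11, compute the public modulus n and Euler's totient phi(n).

Step 1: n = p * q = 17 * 11 = 187.
Step 2: phi(n) = (p-1)(q-1) = 16 * 10 = 160.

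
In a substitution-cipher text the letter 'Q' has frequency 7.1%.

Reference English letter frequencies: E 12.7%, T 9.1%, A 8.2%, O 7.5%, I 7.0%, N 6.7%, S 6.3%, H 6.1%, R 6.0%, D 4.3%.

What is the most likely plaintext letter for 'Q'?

Step 1: The observed frequency is 7.1%.
Step 2: Compare with English frequencies:
  E: 12.7% (difference: 5.6%)
  T: 9.1% (difference: 2.0%)
  A: 8.2% (difference: 1.1%)
  O: 7.5% (difference: 0.4%)
  I: 7.0% (difference: 0.1%) <-- closest
  N: 6.7% (difference: 0.4%)
  S: 6.3% (difference: 0.8%)
  H: 6.1% (difference: 1.0%)
  R: 6.0% (difference: 1.1%)
  D: 4.3% (difference: 2.8%)
Step 3: 'Q' most likely represents 'I' (frequency 7.0%).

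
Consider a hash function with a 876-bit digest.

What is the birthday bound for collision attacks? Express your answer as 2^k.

Step 1: The birthday paradox gives collision probability ~50% after sqrt(2^n) = 2^(n/2) hashes.
Step 2: For 876-bit output: 2^(876/2) = 2^438.
Step 3: Approximately 2^438 hash computations needed.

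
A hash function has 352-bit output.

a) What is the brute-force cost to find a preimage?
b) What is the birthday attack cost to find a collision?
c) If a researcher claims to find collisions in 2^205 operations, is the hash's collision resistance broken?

Step 1: Preimage resistance requires brute-force of 2^352 operations.
Step 2: Collision resistance (birthday bound) = 2^(352/2) = 2^176.
Step 3: The claimed attack costs 2^205 operations.
Step 4: Since 2^205 >= 2^176, the claimed attack is no faster than the generic birthday attack, so this does not break collision resistance.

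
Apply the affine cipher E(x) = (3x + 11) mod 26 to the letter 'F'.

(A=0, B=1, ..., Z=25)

Step 1: Convert 'F' to number: x = 5.
Step 2: E(5) = (3 * 5 + 11) mod 26 = 26 mod 26 = 0.
Step 3: Convert 0 back to letter: A.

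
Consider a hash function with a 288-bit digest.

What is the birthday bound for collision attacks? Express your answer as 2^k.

Step 1: The birthday paradox gives collision probability ~50% after sqrt(2^n) = 2^(n/2) hashes.
Step 2: For 288-bit output: 2^(288/2) = 2^144.
Step 3: Approximately 2^144 hash computations needed.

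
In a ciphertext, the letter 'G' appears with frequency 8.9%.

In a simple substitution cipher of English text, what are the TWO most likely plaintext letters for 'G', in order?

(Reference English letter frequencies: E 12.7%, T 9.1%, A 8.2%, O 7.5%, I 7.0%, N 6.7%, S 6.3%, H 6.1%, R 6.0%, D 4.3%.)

Step 1: Observed frequency of 'G' is 8.9%.
Step 2: Compute distances to each reference frequency and sort:
  T (9.1%): difference = 0.2% <-- BEST
  A (8.2%): difference = 0.7% <-- RUNNER-UP
  O (7.5%): difference = 1.4%
  I (7.0%): difference = 1.9%
  N (6.7%): difference = 2.2%
Step 3: Most likely is 'T' (9.1%, diff 0.2%); second most likely is 'A' (8.2%, diff 0.7%).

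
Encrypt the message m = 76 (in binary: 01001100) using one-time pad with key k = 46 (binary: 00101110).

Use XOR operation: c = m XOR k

Step 1: Write out the XOR operation bit by bit:
  Message: 01001100
  Key:     00101110
  XOR:     01100010
Step 2: Convert to decimal: 01100010 = 98.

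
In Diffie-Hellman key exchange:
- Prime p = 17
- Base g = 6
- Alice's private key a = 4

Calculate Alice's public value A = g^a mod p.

Step 1: A = g^a mod p = 6^4 mod 17.
  6^1 mod 17 = 6
  6^2 mod 17 = (6 * 6) mod 17 = 2
  6^3 mod 17 = (2 * 6) mod 17 = 12
  6^4 mod 17 = (12 * 6) mod 17 = 4
Result: A = 4.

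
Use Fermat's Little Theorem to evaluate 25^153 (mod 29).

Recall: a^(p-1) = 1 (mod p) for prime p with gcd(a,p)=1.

Step 1: Since 29 is prime, by Fermat's Little Theorem: 25^28 = 1 (mod 29).
Step 2: Reduce exponent: 153 mod 28 = 13.
Step 3: So 25^153 = 25^13 (mod 29).
Step 4: 25^13 mod 29 = 7.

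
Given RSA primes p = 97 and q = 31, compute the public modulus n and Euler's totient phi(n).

Step 1: n = p * q = 97 * 31 = 3007.
Step 2: phi(n) = (p-1)(q-1) = 96 * 30 = 2880.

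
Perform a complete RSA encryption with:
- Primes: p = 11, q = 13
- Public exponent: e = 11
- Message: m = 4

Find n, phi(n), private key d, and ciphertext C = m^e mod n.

Step 1: n = 11 * 13 = 143.
Step 2: phi(n) = (11-1)(13-1) = 10 * 12 = 120.
Step 3: Find d = 11^(-1) mod 120 = 11.
  Verify: 11 * 11 = 121 = 1 (mod 120).
Step 4: C = 4^11 mod 143 = 114.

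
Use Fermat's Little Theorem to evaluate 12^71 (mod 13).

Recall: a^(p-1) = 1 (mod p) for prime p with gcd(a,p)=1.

Step 1: Since 13 is prime, by Fermat's Little Theorem: 12^12 = 1 (mod 13).
Step 2: Reduce exponent: 71 mod 12 = 11.
Step 3: So 12^71 = 12^11 (mod 13).
Step 4: 12^11 mod 13 = 12.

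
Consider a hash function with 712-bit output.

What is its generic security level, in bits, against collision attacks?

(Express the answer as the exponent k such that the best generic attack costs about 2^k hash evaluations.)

Step 1: The hash has a 712-bit output.
Step 2: Collision resistance means it should be infeasible to find any x != y with h(x) = h(y).
By the birthday bound, a generic collision search succeeds after about sqrt(2^712) = 2^(712/2) = 2^356 evaluations.
Step 3: Security level = 356 bits.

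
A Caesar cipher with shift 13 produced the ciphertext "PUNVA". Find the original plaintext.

Step 1: Reverse the shift by subtracting 13 from each letter position.
  P (position 15) -> position (15-13) mod 26 = 2 -> C
  U (position 20) -> position (20-13) mod 26 = 7 -> H
  N (position 13) -> position (13-13) mod 26 = 0 -> A
  V (position 21) -> position (21-13) mod 26 = 8 -> I
  A (position 0) -> position (0-13) mod 26 = 13 -> N
Decrypted message: CHAIN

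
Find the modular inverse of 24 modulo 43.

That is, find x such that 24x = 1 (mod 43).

Step 1: We need x such that 24 * x = 1 (mod 43).
Step 2: Using the extended Euclidean algorithm or trial:
  24 * 9 = 216 = 5 * 43 + 1.
Step 3: Since 216 mod 43 = 1, the inverse is x = 9.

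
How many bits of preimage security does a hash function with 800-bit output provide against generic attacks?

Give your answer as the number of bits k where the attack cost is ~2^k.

Step 1: The hash has a 800-bit output.
Step 2: Preimage resistance means: given a digest h(x), it should be infeasible to find any input that hashes to it.
With a 800-bit output there are 2^800 possible digests, so a generic brute-force preimage search costs about 2^800 evaluations.
Step 3: Security level = 800 bits.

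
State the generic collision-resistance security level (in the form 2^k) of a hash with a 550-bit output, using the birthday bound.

Step 1: The birthday paradox gives collision probability ~50% after sqrt(2^n) = 2^(n/2) hashes.
Step 2: For 550-bit output: 2^(550/2) = 2^275.
Step 3: Approximately 2^275 hash computations needed.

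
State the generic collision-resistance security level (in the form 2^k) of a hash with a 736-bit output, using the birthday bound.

Step 1: The birthday paradox gives collision probability ~50% after sqrt(2^n) = 2^(n/2) hashes.
Step 2: For 736-bit output: 2^(736/2) = 2^368.
Step 3: Approximately 2^368 hash computations needed.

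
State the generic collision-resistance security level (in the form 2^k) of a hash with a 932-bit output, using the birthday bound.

Step 1: The birthday paradox gives collision probability ~50% after sqrt(2^n) = 2^(n/2) hashes.
Step 2: For 932-bit output: 2^(932/2) = 2^466.
Step 3: Approximately 2^466 hash computations needed.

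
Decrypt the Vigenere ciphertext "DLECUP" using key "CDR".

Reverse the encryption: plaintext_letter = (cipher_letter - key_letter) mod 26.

Step 1: Extend key: CDRCDR
Step 2: Decrypt each letter (c - k) mod 26:
  D(3) - C(2) = (3-2) mod 26 = 1 = B
  L(11) - D(3) = (11-3) mod 26 = 8 = I
  E(4) - R(17) = (4-17) mod 26 = 13 = N
  C(2) - C(2) = (2-2) mod 26 = 0 = A
  U(20) - D(3) = (20-3) mod 26 = 17 = R
  P(15) - R(17) = (15-17) mod 26 = 24 = Y
Plaintext: BINARY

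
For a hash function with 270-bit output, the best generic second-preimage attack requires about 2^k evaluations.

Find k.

Step 1: The hash has a 270-bit output.
Step 2: Second-preimage resistance means: given a specific input x, it should be infeasible to find a different y with h(y) = h(x).
With a 270-bit output, a generic search for a second preimage costs about 2^270 evaluations (each trial matches the fixed target with probability 2^-270).
Step 3: Security level = 270 bits.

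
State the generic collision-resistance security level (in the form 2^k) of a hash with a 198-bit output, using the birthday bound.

Step 1: The birthday paradox gives collision probability ~50% after sqrt(2^n) = 2^(n/2) hashes.
Step 2: For 198-bit output: 2^(198/2) = 2^99.
Step 3: Approximately 2^99 hash computations needed.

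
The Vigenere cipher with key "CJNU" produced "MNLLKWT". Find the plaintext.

Step 1: Extend key: CJNUCJN
Step 2: Decrypt each letter (c - k) mod 26:
  M(12) - C(2) = (12-2) mod 26 = 10 = K
  N(13) - J(9) = (13-9) mod 26 = 4 = E
  L(11) - N(13) = (11-13) mod 26 = 24 = Y
  L(11) - U(20) = (11-20) mod 26 = 17 = R
  K(10) - C(2) = (10-2) mod 26 = 8 = I
  W(22) - J(9) = (22-9) mod 26 = 13 = N
  T(19) - N(13) = (19-13) mod 26 = 6 = G
Plaintext: KEYRING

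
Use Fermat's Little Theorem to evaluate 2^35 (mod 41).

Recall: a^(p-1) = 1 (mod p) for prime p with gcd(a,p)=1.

Step 1: Since 41 is prime, by Fermat's Little Theorem: 2^40 = 1 (mod 41).
Step 2: Reduce exponent: 35 mod 40 = 35.
Step 3: So 2^35 = 2^35 (mod 41).
Step 4: 2^35 mod 41 = 9.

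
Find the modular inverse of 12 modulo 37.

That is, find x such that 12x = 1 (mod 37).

Step 1: We need x such that 12 * x = 1 (mod 37).
Step 2: Using the extended Euclidean algorithm or trial:
  12 * 34 = 408 = 11 * 37 + 1.
Step 3: Since 408 mod 37 = 1, the inverse is x = 34.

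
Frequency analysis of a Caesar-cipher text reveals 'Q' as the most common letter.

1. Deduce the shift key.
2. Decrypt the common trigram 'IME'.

Step 1: In English, 'E' is the most frequent letter (12.7%).
Step 2: The most frequent ciphertext letter is 'Q' (position 16).
Step 3: Shift = (16 - 4) mod 26 = 12.
Step 4: Decrypt 'IME' by shifting back 12:
  I -> W
  M -> A
  E -> S
Step 5: 'IME' decrypts to 'WAS'.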